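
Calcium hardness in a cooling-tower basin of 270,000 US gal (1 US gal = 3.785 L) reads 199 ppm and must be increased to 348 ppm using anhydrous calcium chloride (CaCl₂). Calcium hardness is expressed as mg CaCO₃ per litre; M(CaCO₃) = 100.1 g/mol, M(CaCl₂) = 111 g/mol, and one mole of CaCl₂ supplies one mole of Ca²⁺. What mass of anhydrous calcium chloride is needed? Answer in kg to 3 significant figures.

169 kg

Volume: 270,000 US gal × 3.785 L/gal = 1,021,950 L.
Hardness to add: (348 − 199) = 149 mg/L as CaCO₃ × 1,021,950 L = 152,300 g as CaCO₃.
Moles of Ca²⁺ (1 mol Ca²⁺ ≡ 1 mol CaCO₃): 152,300 / 100.1 g/mol = 1521 mol.
Mass of CaCl₂: 1521 × 111 = 168,900 g.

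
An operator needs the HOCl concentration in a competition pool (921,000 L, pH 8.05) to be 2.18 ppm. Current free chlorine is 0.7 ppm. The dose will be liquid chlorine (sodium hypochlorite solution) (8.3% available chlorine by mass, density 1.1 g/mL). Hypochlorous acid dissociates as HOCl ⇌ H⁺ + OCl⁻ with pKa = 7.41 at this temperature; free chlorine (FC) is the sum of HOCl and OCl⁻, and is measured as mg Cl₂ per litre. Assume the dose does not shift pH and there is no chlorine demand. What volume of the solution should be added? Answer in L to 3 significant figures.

111 L

[OCl⁻]/[HOCl] = 10^(pH − pKa) = 10^(8.05 − 7.41) = 4.365; fraction as HOCl = 1/(1 + 4.365) = 0.1864.
Free chlorine required for 2.18 ppm HOCl: 2.18 / 0.1864 = 11.7 ppm.
FC to add: 11.7 − 0.7 = 11 mg/L as Cl₂.
Cl₂ equivalent: 11 mg/L × 921,000 L = 10,130 g.
Product at 8.3% available Cl: 10,130 / 0.083 = 122,000 g.
Volume: 122,000 g ÷ 1.1 g/mL = 110,900 mL.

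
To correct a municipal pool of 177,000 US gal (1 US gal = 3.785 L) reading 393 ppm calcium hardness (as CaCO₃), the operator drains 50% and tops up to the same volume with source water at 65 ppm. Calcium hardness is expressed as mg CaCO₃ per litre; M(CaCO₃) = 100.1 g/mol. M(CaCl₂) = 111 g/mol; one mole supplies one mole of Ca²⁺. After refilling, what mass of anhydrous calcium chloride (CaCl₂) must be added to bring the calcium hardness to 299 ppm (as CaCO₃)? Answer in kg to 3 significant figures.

52.0 kg

Volume: 177,000 US gal × 3.785 L/gal = 669,945 L.
After draining 50% and refilling: 393 × 0.50 + 65 × 0.50 = 229 ppm.
Deficit to target: 299 − 229 = 70 mg/L.
As CaCO₃: 70 mg/L × 669,945 L = 46,900 g; ÷ 100.1 = 468.5 mol Ca²⁺.
Mass: 468.5 × 111 = 52,000 g.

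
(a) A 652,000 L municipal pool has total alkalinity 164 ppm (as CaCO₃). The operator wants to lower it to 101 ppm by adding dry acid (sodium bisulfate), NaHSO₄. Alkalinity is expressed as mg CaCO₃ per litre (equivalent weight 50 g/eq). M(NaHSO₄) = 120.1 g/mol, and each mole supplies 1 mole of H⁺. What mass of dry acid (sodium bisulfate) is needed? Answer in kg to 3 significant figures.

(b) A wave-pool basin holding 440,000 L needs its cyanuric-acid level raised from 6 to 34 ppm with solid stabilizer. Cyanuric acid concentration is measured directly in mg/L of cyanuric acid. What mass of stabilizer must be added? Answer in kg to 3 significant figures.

(a) Alkalinity to neutralize: (164 − 101) = 63 mg/L as CaCO₃ × 652,000 L = 41,080 g as CaCO₃.
(a) Equivalents of H⁺ required: 41,080 ÷ 50 g/eq = 821.5 eq = 821.5 mol NaHSO₄.
(a) Mass of NaHSO₄: 821.5 × 120.1 = 98,660 g.

(b) CYA to add: (34 − 6) = 28 mg/L × 440,000 L = 12,320 g cyanuric acid.

(a) 98.7 kg; (b) 12.3 kg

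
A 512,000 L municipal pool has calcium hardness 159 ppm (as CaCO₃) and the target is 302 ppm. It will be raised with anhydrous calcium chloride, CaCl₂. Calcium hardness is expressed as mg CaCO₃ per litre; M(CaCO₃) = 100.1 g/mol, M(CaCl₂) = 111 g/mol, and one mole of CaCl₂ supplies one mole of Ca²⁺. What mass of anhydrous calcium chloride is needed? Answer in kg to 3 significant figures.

81.2 kg

Hardness to add: (302 − 159) = 143 mg/L as CaCO₃ × 512,000 L = 73,220 g as CaCO₃.
Moles of Ca²⁺ (1 mol Ca²⁺ ≡ 1 mol CaCO₃): 73,220 / 100.1 g/mol = 731.4 mol.
Mass of CaCl₂: 731.4 × 111 = 81,190 g.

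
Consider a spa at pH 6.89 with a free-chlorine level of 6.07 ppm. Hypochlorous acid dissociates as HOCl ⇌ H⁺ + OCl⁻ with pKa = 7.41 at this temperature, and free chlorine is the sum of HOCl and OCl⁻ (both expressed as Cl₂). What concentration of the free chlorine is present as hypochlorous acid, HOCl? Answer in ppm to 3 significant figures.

[OCl⁻]/[HOCl] = 10^(pH − pKa) = 10^(6.89 − 7.41) = 10^-0.52 = 0.302.
Fraction as HOCl = 1 / (1 + 0.302) = 0.7681.
HOCl = 0.7681 × 6.07 ppm = 4.662 ppm.

4.66 ppm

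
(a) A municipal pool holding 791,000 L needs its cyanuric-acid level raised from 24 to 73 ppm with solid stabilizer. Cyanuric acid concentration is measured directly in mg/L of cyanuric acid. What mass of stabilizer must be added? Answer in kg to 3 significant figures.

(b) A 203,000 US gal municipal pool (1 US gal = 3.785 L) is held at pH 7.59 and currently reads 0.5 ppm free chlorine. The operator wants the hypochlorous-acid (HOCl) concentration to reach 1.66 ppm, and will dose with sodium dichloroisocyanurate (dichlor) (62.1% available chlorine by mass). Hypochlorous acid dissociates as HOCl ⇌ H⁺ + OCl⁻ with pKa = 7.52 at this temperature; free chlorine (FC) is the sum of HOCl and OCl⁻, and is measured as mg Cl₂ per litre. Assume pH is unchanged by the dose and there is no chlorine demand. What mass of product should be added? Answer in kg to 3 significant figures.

(a) CYA to add: (73 − 24) = 49 mg/L × 791,000 L = 38,760 g cyanuric acid.

(b) Volume: 203,000 US gal × 3.785 L/gal = 768,355 L.
(b) [OCl⁻]/[HOCl] = 10^(pH − pKa) = 10^(7.59 − 7.52) = 1.175; fraction as HOCl = 1/(1 + 1.175) = 0.4598.
(b) Free chlorine required for 1.66 ppm HOCl: 1.66 / 0.4598 = 3.61 ppm.
(b) FC to add: 3.61 − 0.5 = 3.11 mg/L as Cl₂.
(b) Cl₂ equivalent: 3.11 mg/L × 768,355 L = 2390 g.
(b) Product at 62.1% available Cl: 2390 / 0.621 = 3848 g.

(a) 38.8 kg; (b) 3.85 kg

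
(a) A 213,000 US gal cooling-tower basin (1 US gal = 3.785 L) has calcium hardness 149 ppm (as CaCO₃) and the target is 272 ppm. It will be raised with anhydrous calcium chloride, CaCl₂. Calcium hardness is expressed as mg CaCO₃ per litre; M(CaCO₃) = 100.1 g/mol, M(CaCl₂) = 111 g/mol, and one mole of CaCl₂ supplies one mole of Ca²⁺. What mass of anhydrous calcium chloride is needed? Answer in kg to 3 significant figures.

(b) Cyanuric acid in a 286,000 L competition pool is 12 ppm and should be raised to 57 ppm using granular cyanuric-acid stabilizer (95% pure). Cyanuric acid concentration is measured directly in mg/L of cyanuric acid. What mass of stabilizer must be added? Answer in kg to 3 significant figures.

(a) Volume: 213,000 US gal × 3.785 L/gal = 806,205 L.
(a) Hardness to add: (272 − 149) = 123 mg/L as CaCO₃ × 806,205 L = 99,160 g as CaCO₃.
(a) Moles of Ca²⁺ (1 mol Ca²⁺ ≡ 1 mol CaCO₃): 99,160 / 100.1 g/mol = 990.6 mol.
(a) Mass of CaCl₂: 990.6 × 111 = 110,000 g.

(b) CYA to add: (57 − 12) = 45 mg/L × 286,000 L = 12,870 g cyanuric acid.
(b) At 95% purity: 12,870 / 0.95 = 13,550 g product.

(a) 110 kg; (b) 13.5 kg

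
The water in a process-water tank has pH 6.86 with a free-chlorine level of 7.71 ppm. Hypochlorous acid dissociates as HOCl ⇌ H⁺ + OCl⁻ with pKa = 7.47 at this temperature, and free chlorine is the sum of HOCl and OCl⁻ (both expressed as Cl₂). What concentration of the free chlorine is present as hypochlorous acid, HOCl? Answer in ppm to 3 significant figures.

[OCl⁻]/[HOCl] = 10^(pH − pKa) = 10^(6.86 − 7.47) = 10^-0.61 = 0.2455.
Fraction as HOCl = 1 / (1 + 0.2455) = 0.8029.
HOCl = 0.8029 × 7.71 ppm = 6.19 ppm.

6.19 ppm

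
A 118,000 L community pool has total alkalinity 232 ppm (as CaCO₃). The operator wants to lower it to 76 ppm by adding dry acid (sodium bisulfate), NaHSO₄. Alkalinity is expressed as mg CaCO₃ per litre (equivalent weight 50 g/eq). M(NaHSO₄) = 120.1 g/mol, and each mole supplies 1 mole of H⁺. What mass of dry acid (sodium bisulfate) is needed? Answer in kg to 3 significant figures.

44.2 kg

Alkalinity to neutralize: (232 − 76) = 156 mg/L as CaCO₃ × 118,000 L = 18,410 g as CaCO₃.
Equivalents of H⁺ required: 18,410 ÷ 50 g/eq = 368.2 eq = 368.2 mol NaHSO₄.
Mass of NaHSO₄: 368.2 × 120.1 = 44,220 g.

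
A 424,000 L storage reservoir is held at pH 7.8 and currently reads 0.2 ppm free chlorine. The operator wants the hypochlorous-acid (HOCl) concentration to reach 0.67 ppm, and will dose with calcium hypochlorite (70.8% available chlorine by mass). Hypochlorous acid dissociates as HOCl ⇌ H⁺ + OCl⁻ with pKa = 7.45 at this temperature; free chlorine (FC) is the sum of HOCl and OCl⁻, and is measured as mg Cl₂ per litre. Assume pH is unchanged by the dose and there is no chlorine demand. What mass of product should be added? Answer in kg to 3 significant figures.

1.18 kg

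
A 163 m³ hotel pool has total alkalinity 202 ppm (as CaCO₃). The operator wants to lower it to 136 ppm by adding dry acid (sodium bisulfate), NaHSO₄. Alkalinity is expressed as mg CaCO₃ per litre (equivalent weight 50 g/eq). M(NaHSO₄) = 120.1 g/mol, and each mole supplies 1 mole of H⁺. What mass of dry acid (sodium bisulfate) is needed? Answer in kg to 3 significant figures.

Volume: 163 m³ = 163,000 L.
Alkalinity to neutralize: (202 − 136) = 66 mg/L as CaCO₃ × 163,000 L = 10,760 g as CaCO₃.
Equivalents of H⁺ required: 10,760 ÷ 50 g/eq = 215.2 eq = 215.2 mol NaHSO₄.
Mass of NaHSO₄: 215.2 × 120.1 = 25,840 g.

25.8 kg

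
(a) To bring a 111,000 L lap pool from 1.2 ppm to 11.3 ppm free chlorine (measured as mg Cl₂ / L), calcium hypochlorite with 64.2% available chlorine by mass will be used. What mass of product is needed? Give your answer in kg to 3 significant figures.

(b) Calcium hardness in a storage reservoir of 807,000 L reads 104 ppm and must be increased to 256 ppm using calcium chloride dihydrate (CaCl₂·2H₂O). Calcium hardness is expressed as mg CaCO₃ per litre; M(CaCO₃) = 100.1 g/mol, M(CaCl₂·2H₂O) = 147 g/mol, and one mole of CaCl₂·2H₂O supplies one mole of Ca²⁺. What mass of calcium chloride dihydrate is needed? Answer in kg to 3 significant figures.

(a) Chlorine deficit: 11.3 − 1.2 = 10.1 ppm = 10.1 mg/L as Cl₂.
(a) Cl₂ equivalent needed: 10.1 mg/L × 111,000 L = 1,121,000 mg = 1121 g.
(a) Product at 64.2% available chlorine: 1121 / 0.642 = 1746 g.

(b) Hardness to add: (256 − 104) = 152 mg/L as CaCO₃ × 807,000 L = 122,700 g as CaCO₃.
(b) Moles of Ca²⁺ (1 mol Ca²⁺ ≡ 1 mol CaCO₃): 122,700 / 100.1 g/mol = 1225 mol.
(b) Mass of CaCl₂·2H₂O: 1225 × 147 = 180,100 g.

(a) 1.75 kg; (b) 180 kg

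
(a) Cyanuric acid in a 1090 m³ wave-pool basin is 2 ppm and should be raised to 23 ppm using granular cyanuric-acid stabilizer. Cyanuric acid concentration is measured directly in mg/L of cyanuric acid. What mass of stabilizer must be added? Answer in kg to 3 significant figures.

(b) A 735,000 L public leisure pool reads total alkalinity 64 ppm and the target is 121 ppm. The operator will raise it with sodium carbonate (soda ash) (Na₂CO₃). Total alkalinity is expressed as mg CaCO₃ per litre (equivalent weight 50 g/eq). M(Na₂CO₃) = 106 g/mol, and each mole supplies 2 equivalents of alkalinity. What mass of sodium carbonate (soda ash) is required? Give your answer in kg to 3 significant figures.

(a) 22.9 kg; (b) 44.4 kg

(a) Volume: 1090 m³ = 1,090,000 L.
(a) CYA to add: (23 − 2) = 21 mg/L × 1,090,000 L = 22,890 g cyanuric acid.

(b) Alkalinity to add: (121 − 64) = 57 mg/L as CaCO₃ × 735,000 L = 41,900 g as CaCO₃.
(b) Equivalents: 41,900 g ÷ 50 g/eq = 837.9 eq.
(b) Each mole of Na₂CO₃ supplies 2 eq, so 837.9 / 2 = 418.9 mol.
(b) Mass: 418.9 mol × 106 g/mol = 44,410 g.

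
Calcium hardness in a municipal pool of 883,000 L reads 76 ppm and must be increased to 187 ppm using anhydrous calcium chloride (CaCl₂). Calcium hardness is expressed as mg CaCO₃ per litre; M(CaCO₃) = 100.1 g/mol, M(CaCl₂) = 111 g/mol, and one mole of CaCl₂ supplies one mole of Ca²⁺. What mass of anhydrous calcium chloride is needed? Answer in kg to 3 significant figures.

109 kg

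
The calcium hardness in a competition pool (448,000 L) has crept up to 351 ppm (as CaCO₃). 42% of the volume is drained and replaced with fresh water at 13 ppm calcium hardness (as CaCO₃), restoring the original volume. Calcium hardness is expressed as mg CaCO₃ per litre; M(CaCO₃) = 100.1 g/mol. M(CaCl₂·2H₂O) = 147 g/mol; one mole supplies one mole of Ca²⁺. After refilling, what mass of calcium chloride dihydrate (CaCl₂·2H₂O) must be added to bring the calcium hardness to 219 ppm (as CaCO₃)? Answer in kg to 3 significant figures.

6.55 kg

After draining 42% and refilling: 351 × 0.58 + 13 × 0.42 = 209.04 ppm.
Deficit to target: 219 − 209.04 = 9.96 mg/L.
As CaCO₃: 9.96 mg/L × 448,000 L = 4462 g; ÷ 100.1 = 44.58 mol Ca²⁺.
Mass: 44.58 × 147 = 6553 g.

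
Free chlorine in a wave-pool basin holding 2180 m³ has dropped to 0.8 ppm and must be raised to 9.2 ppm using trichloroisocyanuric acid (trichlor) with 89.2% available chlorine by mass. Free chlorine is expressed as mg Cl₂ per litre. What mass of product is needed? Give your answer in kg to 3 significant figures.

Volume: 2180 m³ = 2,180,000 L.
Chlorine deficit: 9.2 − 0.8 = 8.4 ppm = 8.4 mg/L as Cl₂.
Cl₂ equivalent needed: 8.4 mg/L × 2,180,000 L = 18,310,000 mg = 18,310 g.
Product at 89.2% available chlorine: 18,310 / 0.892 = 20,530 g.

20.5 kg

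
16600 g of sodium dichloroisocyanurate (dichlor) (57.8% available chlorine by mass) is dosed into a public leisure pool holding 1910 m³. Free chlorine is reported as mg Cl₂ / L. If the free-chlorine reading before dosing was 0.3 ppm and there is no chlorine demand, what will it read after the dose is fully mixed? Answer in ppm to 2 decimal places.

5.32 ppm

Volume: 1910 m³ = 1,910,000 L.
Available chlorine delivered: 16,600 g × 0.578 = 9595 g as Cl₂.
Concentration rise: 9595 g / 1,910,000 L = 5.023 mg/L = 5.02 ppm.
Final FC: 0.3 + 5.02 = 5.32 ppm.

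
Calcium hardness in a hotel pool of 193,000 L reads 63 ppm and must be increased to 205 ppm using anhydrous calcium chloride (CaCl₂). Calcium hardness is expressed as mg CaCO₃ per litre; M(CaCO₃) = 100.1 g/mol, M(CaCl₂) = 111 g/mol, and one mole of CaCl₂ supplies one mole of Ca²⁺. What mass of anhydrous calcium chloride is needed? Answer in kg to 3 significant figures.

Hardness to add: (205 − 63) = 142 mg/L as CaCO₃ × 193,000 L = 27,410 g as CaCO₃.
Moles of Ca²⁺ (1 mol Ca²⁺ ≡ 1 mol CaCO₃): 27,410 / 100.1 g/mol = 273.8 mol.
Mass of CaCl₂: 273.8 × 111 = 30,390 g.

30.4 kg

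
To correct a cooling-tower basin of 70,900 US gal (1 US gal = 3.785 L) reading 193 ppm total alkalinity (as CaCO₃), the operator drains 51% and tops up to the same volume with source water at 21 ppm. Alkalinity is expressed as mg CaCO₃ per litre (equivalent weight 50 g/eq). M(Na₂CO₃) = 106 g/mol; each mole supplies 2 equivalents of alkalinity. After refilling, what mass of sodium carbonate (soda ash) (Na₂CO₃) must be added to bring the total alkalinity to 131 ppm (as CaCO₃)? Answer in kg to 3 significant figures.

7.32 kg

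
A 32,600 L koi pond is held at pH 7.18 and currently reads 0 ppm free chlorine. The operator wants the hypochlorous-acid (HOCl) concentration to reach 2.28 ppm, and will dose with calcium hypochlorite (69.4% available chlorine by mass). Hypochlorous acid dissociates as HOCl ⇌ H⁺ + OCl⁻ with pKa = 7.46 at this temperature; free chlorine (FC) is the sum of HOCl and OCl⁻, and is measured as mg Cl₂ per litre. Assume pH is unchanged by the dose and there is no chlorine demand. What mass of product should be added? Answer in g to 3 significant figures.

163 g

[OCl⁻]/[HOCl] = 10^(pH − pKa) = 10^(7.18 − 7.46) = 0.5248; fraction as HOCl = 1/(1 + 0.5248) = 0.6558.
Free chlorine required for 2.28 ppm HOCl: 2.28 / 0.6558 = 3.477 ppm.
FC to add: 3.477 − 0 = 3.477 mg/L as Cl₂.
Cl₂ equivalent: 3.477 mg/L × 32,600 L = 113.3 g.
Product at 69.4% available Cl: 113.3 / 0.694 = 163.3 g.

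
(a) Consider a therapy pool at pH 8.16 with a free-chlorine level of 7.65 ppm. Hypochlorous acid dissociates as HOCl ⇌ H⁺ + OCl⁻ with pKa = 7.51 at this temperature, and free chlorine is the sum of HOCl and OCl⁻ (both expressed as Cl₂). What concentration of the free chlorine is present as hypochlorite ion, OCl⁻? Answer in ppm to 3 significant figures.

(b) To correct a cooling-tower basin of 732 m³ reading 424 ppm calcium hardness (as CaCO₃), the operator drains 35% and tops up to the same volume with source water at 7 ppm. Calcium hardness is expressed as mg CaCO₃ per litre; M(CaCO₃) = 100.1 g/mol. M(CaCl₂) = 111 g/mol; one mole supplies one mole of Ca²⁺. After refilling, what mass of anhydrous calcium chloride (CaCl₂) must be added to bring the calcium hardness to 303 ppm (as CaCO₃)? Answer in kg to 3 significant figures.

(a) 6.25 ppm; (b) 20.3 kg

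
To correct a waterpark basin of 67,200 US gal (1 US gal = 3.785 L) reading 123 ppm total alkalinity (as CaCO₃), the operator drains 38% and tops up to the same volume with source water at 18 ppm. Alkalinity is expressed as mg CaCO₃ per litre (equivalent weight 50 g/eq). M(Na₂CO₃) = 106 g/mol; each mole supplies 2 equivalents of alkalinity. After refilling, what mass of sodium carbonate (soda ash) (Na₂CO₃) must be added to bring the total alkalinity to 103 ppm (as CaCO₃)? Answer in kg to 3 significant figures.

5.37 kg

Volume: 67,200 US gal × 3.785 L/gal = 254,352 L.
After draining 38% and refilling: 123 × 0.62 + 18 × 0.38 = 83.1 ppm.
Deficit to target: 103 − 83.1 = 19.9 mg/L.
As CaCO₃: 19.9 mg/L × 254,352 L = 5062 g; ÷ 50 g/eq ÷ 2 = 50.62 mol Na₂CO₃.
Mass: 50.62 × 106 = 5365 g.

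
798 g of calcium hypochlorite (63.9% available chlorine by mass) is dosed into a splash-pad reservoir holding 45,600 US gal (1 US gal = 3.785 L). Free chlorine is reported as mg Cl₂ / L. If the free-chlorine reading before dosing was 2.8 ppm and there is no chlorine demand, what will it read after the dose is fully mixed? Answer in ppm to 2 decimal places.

Volume: 45,600 US gal × 3.785 L/gal = 172,596 L.
Available chlorine delivered: 798 g × 0.639 = 509.9 g as Cl₂.
Concentration rise: 509.9 g / 172,596 L = 2.954 mg/L = 2.95 ppm.
Final FC: 2.8 + 2.95 = 5.75 ppm.

5.75 ppm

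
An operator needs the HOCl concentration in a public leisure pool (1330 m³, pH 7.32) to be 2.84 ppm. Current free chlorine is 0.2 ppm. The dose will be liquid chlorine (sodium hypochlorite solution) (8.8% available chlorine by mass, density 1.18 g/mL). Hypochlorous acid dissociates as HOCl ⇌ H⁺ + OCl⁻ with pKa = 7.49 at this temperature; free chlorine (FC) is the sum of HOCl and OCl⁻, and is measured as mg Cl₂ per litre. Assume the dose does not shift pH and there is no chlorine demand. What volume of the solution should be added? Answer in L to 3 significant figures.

Volume: 1330 m³ = 1,330,000 L.
[OCl⁻]/[HOCl] = 10^(pH − pKa) = 10^(7.32 − 7.49) = 0.6761; fraction as HOCl = 1/(1 + 0.6761) = 0.5966.
Free chlorine required for 2.84 ppm HOCl: 2.84 / 0.5966 = 4.76 ppm.
FC to add: 4.76 − 0.2 = 4.56 mg/L as Cl₂.
Cl₂ equivalent: 4.56 mg/L × 1,330,000 L = 6065 g.
Product at 8.8% available Cl: 6065 / 0.088 = 68,920 g.
Volume: 68,920 g ÷ 1.18 g/mL = 58,410 mL.

58.4 L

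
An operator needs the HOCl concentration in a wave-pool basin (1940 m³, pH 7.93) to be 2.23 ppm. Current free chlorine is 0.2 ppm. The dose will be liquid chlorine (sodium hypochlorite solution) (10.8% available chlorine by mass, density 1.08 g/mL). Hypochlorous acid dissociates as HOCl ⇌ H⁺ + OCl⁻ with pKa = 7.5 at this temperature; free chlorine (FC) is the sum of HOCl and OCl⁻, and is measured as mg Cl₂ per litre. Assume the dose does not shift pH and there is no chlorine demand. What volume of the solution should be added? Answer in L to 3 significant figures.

134 L

Volume: 1940 m³ = 1,940,000 L.
[OCl⁻]/[HOCl] = 10^(pH − pKa) = 10^(7.93 − 7.5) = 2.692; fraction as HOCl = 1/(1 + 2.692) = 0.2709.
Free chlorine required for 2.23 ppm HOCl: 2.23 / 0.2709 = 8.232 ppm.
FC to add: 8.232 − 0.2 = 8.032 mg/L as Cl₂.
Cl₂ equivalent: 8.032 mg/L × 1,940,000 L = 15,580 g.
Product at 10.8% available Cl: 15,580 / 0.108 = 144,300 g.
Volume: 144,300 g ÷ 1.08 g/mL = 133,600 mL.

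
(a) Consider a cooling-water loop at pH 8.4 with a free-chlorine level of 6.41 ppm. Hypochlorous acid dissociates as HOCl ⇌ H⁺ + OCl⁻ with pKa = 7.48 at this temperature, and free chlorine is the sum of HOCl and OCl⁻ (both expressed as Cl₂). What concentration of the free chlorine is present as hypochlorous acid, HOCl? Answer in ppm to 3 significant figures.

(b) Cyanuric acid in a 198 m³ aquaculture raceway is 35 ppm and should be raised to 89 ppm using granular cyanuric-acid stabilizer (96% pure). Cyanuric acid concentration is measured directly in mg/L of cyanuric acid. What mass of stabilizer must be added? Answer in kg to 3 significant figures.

(a) 0.688 ppm; (b) 11.1 kg

(a) [OCl⁻]/[HOCl] = 10^(pH − pKa) = 10^(8.4 − 7.48) = 10^0.92 = 8.318.
(a) Fraction as HOCl = 1 / (1 + 8.318) = 0.1073.
(a) HOCl = 0.1073 × 6.41 ppm = 0.6879 ppm.

(b) Volume: 198 m³ = 198,000 L.
(b) CYA to add: (89 − 35) = 54 mg/L × 198,000 L = 10,690 g cyanuric acid.
(b) At 96% purity: 10,690 / 0.96 = 11,140 g product.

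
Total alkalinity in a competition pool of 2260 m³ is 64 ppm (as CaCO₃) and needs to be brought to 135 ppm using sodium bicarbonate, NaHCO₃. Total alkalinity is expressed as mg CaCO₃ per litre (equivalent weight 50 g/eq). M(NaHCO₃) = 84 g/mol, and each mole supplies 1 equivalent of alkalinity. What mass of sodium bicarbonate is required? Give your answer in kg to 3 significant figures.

270 kg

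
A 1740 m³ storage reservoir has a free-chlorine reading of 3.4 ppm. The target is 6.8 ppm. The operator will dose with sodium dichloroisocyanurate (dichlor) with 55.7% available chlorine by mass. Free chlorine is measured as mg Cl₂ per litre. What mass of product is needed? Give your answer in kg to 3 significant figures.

10.6 kg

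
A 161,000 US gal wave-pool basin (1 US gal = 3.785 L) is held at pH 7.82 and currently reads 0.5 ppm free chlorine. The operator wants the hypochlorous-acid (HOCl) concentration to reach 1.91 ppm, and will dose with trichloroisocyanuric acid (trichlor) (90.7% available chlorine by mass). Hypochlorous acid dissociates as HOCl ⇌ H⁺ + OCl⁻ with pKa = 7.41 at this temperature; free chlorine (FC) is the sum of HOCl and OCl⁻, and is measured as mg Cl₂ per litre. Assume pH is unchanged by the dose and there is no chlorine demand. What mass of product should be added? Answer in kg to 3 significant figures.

Volume: 161,000 US gal × 3.785 L/gal = 609,385 L.
[OCl⁻]/[HOCl] = 10^(pH − pKa) = 10^(7.82 − 7.41) = 2.57; fraction as HOCl = 1/(1 + 2.57) = 0.2801.
Free chlorine required for 1.91 ppm HOCl: 1.91 / 0.2801 = 6.819 ppm.
FC to add: 6.819 − 0.5 = 6.319 mg/L as Cl₂.
Cl₂ equivalent: 6.319 mg/L × 609,385 L = 3851 g.
Product at 90.7% available Cl: 3851 / 0.907 = 4246 g.

4.25 kg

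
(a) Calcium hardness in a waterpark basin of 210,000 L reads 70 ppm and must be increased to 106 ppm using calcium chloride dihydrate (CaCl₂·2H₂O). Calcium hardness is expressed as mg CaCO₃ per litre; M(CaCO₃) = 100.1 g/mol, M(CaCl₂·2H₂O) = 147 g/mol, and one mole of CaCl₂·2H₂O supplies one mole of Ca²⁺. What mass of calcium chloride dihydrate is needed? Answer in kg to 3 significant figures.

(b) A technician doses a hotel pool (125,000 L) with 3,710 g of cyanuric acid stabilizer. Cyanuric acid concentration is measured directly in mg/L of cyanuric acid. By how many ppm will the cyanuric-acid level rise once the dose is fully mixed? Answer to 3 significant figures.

(a) Hardness to add: (106 − 70) = 36 mg/L as CaCO₃ × 210,000 L = 7560 g as CaCO₃.
(a) Moles of Ca²⁺ (1 mol Ca²⁺ ≡ 1 mol CaCO₃): 7560 / 100.1 g/mol = 75.52 mol.
(a) Mass of CaCl₂·2H₂O: 75.52 × 147 = 11,100 g.

(b) Rise: 3,710 g / 125,000 L × 1000 = 29.68 mg/L.

(a) 11.1 kg; (b) 29.7 ppm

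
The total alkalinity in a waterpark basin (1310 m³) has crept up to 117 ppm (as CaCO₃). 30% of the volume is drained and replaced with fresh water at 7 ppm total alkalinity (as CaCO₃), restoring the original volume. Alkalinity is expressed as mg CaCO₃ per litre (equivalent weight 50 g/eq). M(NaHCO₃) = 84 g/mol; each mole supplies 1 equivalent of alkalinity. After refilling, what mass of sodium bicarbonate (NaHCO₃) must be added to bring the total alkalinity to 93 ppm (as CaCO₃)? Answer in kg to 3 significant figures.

Volume: 1310 m³ = 1,310,000 L.
After draining 30% and refilling: 117 × 0.70 + 7 × 0.30 = 84 ppm.
Deficit to target: 93 − 84 = 9 mg/L.
As CaCO₃: 9 mg/L × 1,310,000 L = 11,790 g; ÷ 50 g/eq ÷ 1 = 235.8 mol NaHCO₃.
Mass: 235.8 × 84 = 19,810 g.

19.8 kg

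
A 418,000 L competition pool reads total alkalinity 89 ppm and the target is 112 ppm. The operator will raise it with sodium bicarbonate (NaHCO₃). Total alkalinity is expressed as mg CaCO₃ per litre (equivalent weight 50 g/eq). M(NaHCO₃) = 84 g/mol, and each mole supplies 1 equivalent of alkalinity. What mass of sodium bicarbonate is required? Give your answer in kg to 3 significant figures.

Alkalinity to add: (112 − 89) = 23 mg/L as CaCO₃ × 418,000 L = 9614 g as CaCO₃.
Equivalents: 9614 g ÷ 50 g/eq = 192.3 eq.
NaHCO₃ supplies 1 eq per mole → 192.3 mol.
Mass: 192.3 mol × 84 g/mol = 16,150 g.

16.2 kg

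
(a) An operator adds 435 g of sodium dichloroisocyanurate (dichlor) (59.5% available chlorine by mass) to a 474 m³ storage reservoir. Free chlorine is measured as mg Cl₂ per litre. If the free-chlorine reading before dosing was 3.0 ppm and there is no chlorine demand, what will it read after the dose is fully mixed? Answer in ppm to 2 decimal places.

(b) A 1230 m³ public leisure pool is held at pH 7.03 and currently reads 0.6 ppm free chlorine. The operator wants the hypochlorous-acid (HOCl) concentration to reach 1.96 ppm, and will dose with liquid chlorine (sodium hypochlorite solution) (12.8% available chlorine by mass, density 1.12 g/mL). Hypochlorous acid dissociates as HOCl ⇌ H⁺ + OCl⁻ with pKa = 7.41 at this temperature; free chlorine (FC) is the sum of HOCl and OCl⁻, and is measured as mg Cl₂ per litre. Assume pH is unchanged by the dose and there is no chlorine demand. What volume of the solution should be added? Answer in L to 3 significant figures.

(a) 3.55 ppm; (b) 18.7 L

(a) Volume: 474 m³ = 474,000 L.
(a) Available chlorine delivered: 435 g × 0.595 = 258.8 g as Cl₂.
(a) Concentration rise: 258.8 g / 474,000 L = 0.546 mg/L = 0.55 ppm.
(a) Final FC: 3.0 + 0.55 = 3.55 ppm.

(b) Volume: 1230 m³ = 1,230,000 L.
(b) [OCl⁻]/[HOCl] = 10^(pH − pKa) = 10^(7.03 − 7.41) = 0.4169; fraction as HOCl = 1/(1 + 0.4169) = 0.7058.
(b) Free chlorine required for 1.96 ppm HOCl: 1.96 / 0.7058 = 2.777 ppm.
(b) FC to add: 2.777 − 0.6 = 2.177 mg/L as Cl₂.
(b) Cl₂ equivalent: 2.177 mg/L × 1,230,000 L = 2678 g.
(b) Product at 12.8% available Cl: 2678 / 0.128 = 20,920 g.
(b) Volume: 20,920 g ÷ 1.12 g/mL = 18,680 mL.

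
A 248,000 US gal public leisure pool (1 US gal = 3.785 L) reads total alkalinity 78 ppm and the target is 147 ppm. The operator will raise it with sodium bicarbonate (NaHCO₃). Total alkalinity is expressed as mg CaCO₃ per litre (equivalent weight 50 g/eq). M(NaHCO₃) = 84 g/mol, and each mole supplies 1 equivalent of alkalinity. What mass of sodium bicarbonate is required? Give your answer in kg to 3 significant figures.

109 kg

Volume: 248,000 US gal × 3.785 L/gal = 938,680 L.
Alkalinity to add: (147 − 78) = 69 mg/L as CaCO₃ × 938,680 L = 64,770 g as CaCO₃.
Equivalents: 64,770 g ÷ 50 g/eq = 1295 eq.
NaHCO₃ supplies 1 eq per mole → 1295 mol.
Mass: 1295 mol × 84 g/mol = 108,800 g.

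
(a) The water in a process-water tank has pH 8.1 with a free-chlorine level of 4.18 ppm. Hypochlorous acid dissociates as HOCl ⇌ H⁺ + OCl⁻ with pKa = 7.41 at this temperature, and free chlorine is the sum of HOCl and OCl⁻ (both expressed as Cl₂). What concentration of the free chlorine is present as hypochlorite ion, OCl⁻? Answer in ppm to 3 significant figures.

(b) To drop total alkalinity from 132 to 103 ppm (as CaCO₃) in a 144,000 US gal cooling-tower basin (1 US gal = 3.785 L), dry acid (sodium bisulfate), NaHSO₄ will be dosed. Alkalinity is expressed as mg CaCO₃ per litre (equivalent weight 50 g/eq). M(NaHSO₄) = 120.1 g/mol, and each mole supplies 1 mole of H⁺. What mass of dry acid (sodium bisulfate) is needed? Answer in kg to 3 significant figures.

(a) 3.47 ppm; (b) 38.0 kg

(a) [OCl⁻]/[HOCl] = 10^(pH − pKa) = 10^(8.1 − 7.41) = 10^0.69 = 4.898.
(a) Fraction as HOCl = 1 / (1 + 4.898) = 0.1696.
(a) OCl⁻ = (1 − 0.1696) × 4.18 ppm = 3.471 ppm.

(b) Volume: 144,000 US gal × 3.785 L/gal = 545,040 L.
(b) Alkalinity to neutralize: (132 − 103) = 29 mg/L as CaCO₃ × 545,040 L = 15,810 g as CaCO₃.
(b) Equivalents of H⁺ required: 15,810 ÷ 50 g/eq = 316.1 eq = 316.1 mol NaHSO₄.
(b) Mass of NaHSO₄: 316.1 × 120.1 = 37,970 g.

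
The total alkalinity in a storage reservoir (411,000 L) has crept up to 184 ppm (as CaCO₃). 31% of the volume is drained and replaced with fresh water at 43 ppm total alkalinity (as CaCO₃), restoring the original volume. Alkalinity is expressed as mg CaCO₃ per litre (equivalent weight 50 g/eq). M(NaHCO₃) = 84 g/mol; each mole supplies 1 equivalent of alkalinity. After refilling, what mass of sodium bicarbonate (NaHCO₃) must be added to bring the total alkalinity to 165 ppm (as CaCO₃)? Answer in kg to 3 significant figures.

After draining 31% and refilling: 184 × 0.69 + 43 × 0.31 = 140.29 ppm.
Deficit to target: 165 − 140.29 = 24.71 mg/L.
As CaCO₃: 24.71 mg/L × 411,000 L = 10,160 g; ÷ 50 g/eq ÷ 1 = 203.1 mol NaHCO₃.
Mass: 203.1 × 84 = 17,060 g.

17.1 kg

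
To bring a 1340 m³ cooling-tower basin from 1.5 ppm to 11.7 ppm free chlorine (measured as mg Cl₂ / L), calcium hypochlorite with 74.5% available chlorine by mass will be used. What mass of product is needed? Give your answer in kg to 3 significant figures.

Volume: 1340 m³ = 1,340,000 L.
Chlorine deficit: 11.7 − 1.5 = 10.2 ppm = 10.2 mg/L as Cl₂.
Cl₂ equivalent needed: 10.2 mg/L × 1,340,000 L = 13,670,000 mg = 13,670 g.
Product at 74.5% available chlorine: 13,670 / 0.745 = 18,350 g.

18.3 kg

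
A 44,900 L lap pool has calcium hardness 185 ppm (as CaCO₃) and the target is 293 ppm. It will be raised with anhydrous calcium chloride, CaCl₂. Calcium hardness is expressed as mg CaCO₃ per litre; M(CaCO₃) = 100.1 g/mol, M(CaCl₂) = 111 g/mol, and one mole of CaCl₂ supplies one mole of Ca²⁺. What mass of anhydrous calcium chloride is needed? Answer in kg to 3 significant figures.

Hardness to add: (293 − 185) = 108 mg/L as CaCO₃ × 44,900 L = 4849 g as CaCO₃.
Moles of Ca²⁺ (1 mol Ca²⁺ ≡ 1 mol CaCO₃): 4849 / 100.1 g/mol = 48.44 mol.
Mass of CaCl₂: 48.44 × 111 = 5377 g.

5.38 kg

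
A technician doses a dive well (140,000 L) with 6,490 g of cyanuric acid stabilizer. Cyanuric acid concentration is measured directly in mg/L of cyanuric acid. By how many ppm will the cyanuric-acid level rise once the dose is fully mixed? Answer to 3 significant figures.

46.4 ppm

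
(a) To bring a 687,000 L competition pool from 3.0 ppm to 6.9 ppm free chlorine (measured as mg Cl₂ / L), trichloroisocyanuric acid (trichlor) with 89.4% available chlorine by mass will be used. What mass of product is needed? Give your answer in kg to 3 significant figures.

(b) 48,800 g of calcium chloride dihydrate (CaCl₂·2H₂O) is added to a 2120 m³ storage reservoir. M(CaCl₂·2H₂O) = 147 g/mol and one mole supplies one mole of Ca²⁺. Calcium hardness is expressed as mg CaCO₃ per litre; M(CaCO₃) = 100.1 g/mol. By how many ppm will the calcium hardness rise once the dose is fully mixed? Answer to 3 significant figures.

(a) 3.00 kg; (b) 15.7 ppm

(a) Chlorine deficit: 6.9 − 3.0 = 3.9 ppm = 3.9 mg/L as Cl₂.
(a) Cl₂ equivalent needed: 3.9 mg/L × 687,000 L = 2,679,000 mg = 2679 g.
(a) Product at 89.4% available chlorine: 2679 / 0.894 = 2997 g.

(b) Volume: 2120 m³ = 2,120,000 L.
(b) Moles of Ca²⁺: 48,800 g ÷ 147 g/mol = 332 mol.
(b) As CaCO₃: 332 mol × 100.1 g/mol = 33,230 g.
(b) Rise: 33,230 g / 2,120,000 L × 1000 = 15.67 mg/L.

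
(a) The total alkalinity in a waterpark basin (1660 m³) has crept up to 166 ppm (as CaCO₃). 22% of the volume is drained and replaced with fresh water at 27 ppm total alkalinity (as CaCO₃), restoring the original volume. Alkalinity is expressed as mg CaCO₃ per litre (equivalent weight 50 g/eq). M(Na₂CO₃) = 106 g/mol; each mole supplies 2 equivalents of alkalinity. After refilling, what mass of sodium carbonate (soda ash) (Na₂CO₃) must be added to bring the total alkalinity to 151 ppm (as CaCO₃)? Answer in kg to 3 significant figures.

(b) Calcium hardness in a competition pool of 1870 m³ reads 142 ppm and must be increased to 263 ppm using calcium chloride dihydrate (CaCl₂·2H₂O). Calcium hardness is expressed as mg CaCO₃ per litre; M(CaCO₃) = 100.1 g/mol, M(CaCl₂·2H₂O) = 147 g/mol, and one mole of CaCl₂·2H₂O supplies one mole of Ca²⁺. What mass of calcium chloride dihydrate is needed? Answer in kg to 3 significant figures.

(a) Volume: 1660 m³ = 1,660,000 L.
(a) After draining 22% and refilling: 166 × 0.78 + 27 × 0.22 = 135.42 ppm.
(a) Deficit to target: 151 − 135.42 = 15.58 mg/L.
(a) As CaCO₃: 15.58 mg/L × 1,660,000 L = 25,860 g; ÷ 50 g/eq ÷ 2 = 258.6 mol Na₂CO₃.
(a) Mass: 258.6 × 106 = 27,410 g.

(b) Volume: 1870 m³ = 1,870,000 L.
(b) Hardness to add: (263 − 142) = 121 mg/L as CaCO₃ × 1,870,000 L = 226,300 g as CaCO₃.
(b) Moles of Ca²⁺ (1 mol Ca²⁺ ≡ 1 mol CaCO₃): 226,300 / 100.1 g/mol = 2260 mol.
(b) Mass of CaCl₂·2H₂O: 2260 × 147 = 332,300 g.

(a) 27.4 kg; (b) 332 kg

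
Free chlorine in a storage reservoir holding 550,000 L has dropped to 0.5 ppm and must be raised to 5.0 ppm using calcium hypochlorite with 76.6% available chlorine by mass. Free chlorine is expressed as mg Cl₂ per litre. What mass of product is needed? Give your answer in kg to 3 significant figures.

3.23 kg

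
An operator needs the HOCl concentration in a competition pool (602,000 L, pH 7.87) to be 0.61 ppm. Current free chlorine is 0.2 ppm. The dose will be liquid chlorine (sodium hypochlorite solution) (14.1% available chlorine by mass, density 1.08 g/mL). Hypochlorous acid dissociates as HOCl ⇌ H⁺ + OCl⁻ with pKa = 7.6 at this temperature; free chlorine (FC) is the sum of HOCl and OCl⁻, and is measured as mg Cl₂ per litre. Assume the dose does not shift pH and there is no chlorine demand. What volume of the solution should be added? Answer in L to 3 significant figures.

[OCl⁻]/[HOCl] = 10^(pH − pKa) = 10^(7.87 − 7.6) = 1.862; fraction as HOCl = 1/(1 + 1.862) = 0.3494.
Free chlorine required for 0.61 ppm HOCl: 0.61 / 0.3494 = 1.746 ppm.
FC to add: 1.746 − 0.2 = 1.546 mg/L as Cl₂.
Cl₂ equivalent: 1.546 mg/L × 602,000 L = 930.6 g.
Product at 14.1% available Cl: 930.6 / 0.141 = 6600 g.
Volume: 6600 g ÷ 1.08 g/mL = 6111 mL.

6.11 L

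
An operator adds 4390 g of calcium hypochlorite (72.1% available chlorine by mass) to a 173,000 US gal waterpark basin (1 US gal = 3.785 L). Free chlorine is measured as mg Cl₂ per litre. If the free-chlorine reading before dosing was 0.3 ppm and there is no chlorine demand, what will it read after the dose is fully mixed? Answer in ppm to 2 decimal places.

5.13 ppm

Volume: 173,000 US gal × 3.785 L/gal = 654,805 L.
Available chlorine delivered: 4390 g × 0.721 = 3165 g as Cl₂.
Concentration rise: 3165 g / 654,805 L = 4.834 mg/L = 4.83 ppm.
Final FC: 0.3 + 4.83 = 5.13 ppm.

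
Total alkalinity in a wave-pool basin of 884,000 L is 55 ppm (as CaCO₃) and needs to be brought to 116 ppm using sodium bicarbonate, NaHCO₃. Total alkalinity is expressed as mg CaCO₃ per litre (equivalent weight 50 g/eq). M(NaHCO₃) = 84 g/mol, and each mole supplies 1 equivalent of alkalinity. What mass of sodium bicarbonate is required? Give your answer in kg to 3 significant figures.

Alkalinity to add: (116 − 55) = 61 mg/L as CaCO₃ × 884,000 L = 53,920 g as CaCO₃.
Equivalents: 53,920 g ÷ 50 g/eq = 1078 eq.
NaHCO₃ supplies 1 eq per mole → 1078 mol.
Mass: 1078 mol × 84 g/mol = 90,590 g.

90.6 kg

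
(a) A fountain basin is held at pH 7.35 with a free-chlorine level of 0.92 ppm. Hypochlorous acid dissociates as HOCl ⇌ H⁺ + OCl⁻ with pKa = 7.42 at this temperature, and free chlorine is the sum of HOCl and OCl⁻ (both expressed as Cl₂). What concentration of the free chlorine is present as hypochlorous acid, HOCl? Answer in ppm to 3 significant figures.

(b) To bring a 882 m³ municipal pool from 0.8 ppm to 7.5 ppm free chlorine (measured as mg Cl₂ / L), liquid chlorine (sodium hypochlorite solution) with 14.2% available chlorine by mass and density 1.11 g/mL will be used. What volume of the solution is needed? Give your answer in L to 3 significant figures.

(a) 0.497 ppm; (b) 37.5 L

(a) [OCl⁻]/[HOCl] = 10^(pH − pKa) = 10^(7.35 − 7.42) = 10^-0.07 = 0.8511.
(a) Fraction as HOCl = 1 / (1 + 0.8511) = 0.5402.
(a) HOCl = 0.5402 × 0.92 ppm = 0.497 ppm.

(b) Volume: 882 m³ = 882,000 L.
(b) Chlorine deficit: 7.5 − 0.8 = 6.7 ppm = 6.7 mg/L as Cl₂.
(b) Cl₂ equivalent needed: 6.7 mg/L × 882,000 L = 5,909,000 mg = 5909 g.
(b) Product at 14.2% available chlorine: 5909 / 0.142 = 41,620 g.
(b) Volume at density 1.11 g/mL: 41,620 g ÷ 1.11 g/mL = 37,490 mL.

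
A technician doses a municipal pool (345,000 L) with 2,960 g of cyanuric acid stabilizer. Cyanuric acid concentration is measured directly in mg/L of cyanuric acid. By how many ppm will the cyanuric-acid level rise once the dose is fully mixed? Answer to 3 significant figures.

8.58 ppm

Rise: 2,960 g / 345,000 L × 1000 = 8.58 mg/L.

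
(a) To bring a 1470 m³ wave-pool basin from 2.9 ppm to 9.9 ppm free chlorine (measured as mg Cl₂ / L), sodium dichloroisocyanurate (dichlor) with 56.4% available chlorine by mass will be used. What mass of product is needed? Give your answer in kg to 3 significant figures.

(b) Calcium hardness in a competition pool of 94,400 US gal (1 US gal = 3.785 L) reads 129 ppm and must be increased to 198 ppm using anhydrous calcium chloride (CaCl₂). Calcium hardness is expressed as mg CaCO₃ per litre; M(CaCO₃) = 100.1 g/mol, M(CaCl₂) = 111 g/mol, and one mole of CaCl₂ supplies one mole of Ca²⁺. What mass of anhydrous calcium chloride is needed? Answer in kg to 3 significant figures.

(a) Volume: 1470 m³ = 1,470,000 L.
(a) Chlorine deficit: 9.9 − 2.9 = 7 ppm = 7 mg/L as Cl₂.
(a) Cl₂ equivalent needed: 7 mg/L × 1,470,000 L = 10,290,000 mg = 10,290 g.
(a) Product at 56.4% available chlorine: 10,290 / 0.564 = 18,240 g.

(b) Volume: 94,400 US gal × 3.785 L/gal = 357,304 L.
(b) Hardness to add: (198 − 129) = 69 mg/L as CaCO₃ × 357,304 L = 24,650 g as CaCO₃.
(b) Moles of Ca²⁺ (1 mol Ca²⁺ ≡ 1 mol CaCO₃): 24,650 / 100.1 g/mol = 246.3 mol.
(b) Mass of CaCl₂: 246.3 × 111 = 27,340 g.

(a) 18.2 kg; (b) 27.3 kg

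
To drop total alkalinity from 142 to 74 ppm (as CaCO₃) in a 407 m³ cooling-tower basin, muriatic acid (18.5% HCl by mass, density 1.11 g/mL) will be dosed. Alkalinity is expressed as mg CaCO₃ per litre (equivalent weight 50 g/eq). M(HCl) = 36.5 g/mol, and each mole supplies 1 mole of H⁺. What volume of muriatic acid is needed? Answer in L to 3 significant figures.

98.4 L

Volume: 407 m³ = 407,000 L.
Alkalinity to neutralize: (142 − 74) = 68 mg/L as CaCO₃ × 407,000 L = 27,680 g as CaCO₃.
Equivalents of H⁺ required: 27,680 ÷ 50 g/eq = 553.5 eq = 553.5 mol HCl.
Mass of HCl: 553.5 × 36.5 = 20,200 g.
Mass of 18.5% solution: 20,200 / 0.185 = 109,200 g.
Volume: 109,200 g ÷ 1.11 g/mL = 98,390 mL.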